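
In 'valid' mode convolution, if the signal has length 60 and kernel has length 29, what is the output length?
'Valid' mode counts only positions where the kernel fully overlaps the signal: m - n + 1 = 60 - 29 + 1 = 32

32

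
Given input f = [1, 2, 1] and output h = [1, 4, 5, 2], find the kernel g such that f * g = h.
Output length 4 = len(f) + len(g) - 1 ⇒ len(g) = 2. Solve g forward using g[k] = (h[k] - Σ_{i≥1} f[i]·g[k-i]) / f[0]: g[0] = h[0] / f[0] = 1 / 1 = 1; g[1] = (h[1] - 2×1) / f[0] = (4 - 2×1) / 1 = 2. So g = [1, 2]. Forward-check [1, 2, 1] * [1, 2]: h[0] = 1×1 = 1; h[1] = 1×2 + 2×1 = 4; h[2] = 2×2 + 1×1 = 5; h[3] = 1×2 = 2 → [1, 4, 5, 2] ✓

[1, 2]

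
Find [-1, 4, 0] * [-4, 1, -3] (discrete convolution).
y[0] = -1×-4 = 4; y[1] = -1×1 + 4×-4 = -17; y[2] = -1×-3 + 4×1 + 0×-4 = 7; y[3] = 4×-3 + 0×1 = -12; y[4] = 0×-3 = 0

[4, -17, 7, -12, 0]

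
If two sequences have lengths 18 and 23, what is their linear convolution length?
Linear/full convolution length: m + n - 1 = 18 + 23 - 1 = 40

40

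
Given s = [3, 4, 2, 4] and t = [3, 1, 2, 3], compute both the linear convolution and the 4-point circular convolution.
Linear: y_lin[0] = 3×3 = 9; y_lin[1] = 3×1 + 4×3 = 15; y_lin[2] = 3×2 + 4×1 + 2×3 = 16; y_lin[3] = 3×3 + 4×2 + 2×1 + 4×3 = 31; y_lin[4] = 4×3 + 2×2 + 4×1 = 20; y_lin[5] = 2×3 + 4×2 = 14; y_lin[6] = 4×3 = 12 → [9, 15, 16, 31, 20, 14, 12]. Circular (length 4): y[0] = 3×3 + 4×3 + 2×2 + 4×1 = 29; y[1] = 3×1 + 4×3 + 2×3 + 4×2 = 29; y[2] = 3×2 + 4×1 + 2×3 + 4×3 = 28; y[3] = 3×3 + 4×2 + 2×1 + 4×3 = 31 → [29, 29, 28, 31]

Linear: [9, 15, 16, 31, 20, 14, 12], Circular: [29, 29, 28, 31]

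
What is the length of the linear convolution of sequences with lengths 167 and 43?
Linear/full convolution length: m + n - 1 = 167 + 43 - 1 = 209

209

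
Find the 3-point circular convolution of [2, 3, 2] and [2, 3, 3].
Use y[k] = Σ_j x[j]·h[(k-j) mod 3]. y[0] = 2×2 + 3×3 + 2×3 = 19; y[1] = 2×3 + 3×2 + 2×3 = 18; y[2] = 2×3 + 3×3 + 2×2 = 19. Result: [19, 18, 19]

[19, 18, 19]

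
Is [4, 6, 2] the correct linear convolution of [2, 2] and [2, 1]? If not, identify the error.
Recompute linear convolution of [2, 2] and [2, 1]: y[0] = 2×2 = 4; y[1] = 2×1 + 2×2 = 6; y[2] = 2×1 = 2 → [4, 6, 2]. Given [4, 6, 2] matches, so answer: Yes

Yes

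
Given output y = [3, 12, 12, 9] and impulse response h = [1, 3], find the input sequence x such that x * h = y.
Deconvolve y=[3, 12, 12, 9] by h=[1, 3]. Since h[0]=1, solve forward: x[0] = y[0] / 1 = 3; x[1] = (y[1] - 3×3) / 1 = 3; x[2] = (y[2] - 3×3) / 1 = 3. So x = [3, 3, 3]. Check by forward convolution: y[0] = 3×1 = 3; y[1] = 3×3 + 3×1 = 12; y[2] = 3×3 + 3×1 = 12; y[3] = 3×3 = 9

[3, 3, 3]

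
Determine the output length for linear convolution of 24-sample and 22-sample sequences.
Linear/full convolution length: m + n - 1 = 24 + 22 - 1 = 45

45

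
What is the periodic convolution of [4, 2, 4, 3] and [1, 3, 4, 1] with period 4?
Use y[k] = Σ_j x[j]·h[(k-j) mod 4]. y[0] = 4×1 + 2×1 + 4×4 + 3×3 = 31; y[1] = 4×3 + 2×1 + 4×1 + 3×4 = 30; y[2] = 4×4 + 2×3 + 4×1 + 3×1 = 29; y[3] = 4×1 + 2×4 + 4×3 + 3×1 = 27. Result: [31, 30, 29, 27]

[31, 30, 29, 27]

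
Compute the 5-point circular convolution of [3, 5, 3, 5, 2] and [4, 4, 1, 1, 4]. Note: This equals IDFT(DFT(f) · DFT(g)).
Either evaluate y[k] = Σ_j f[j]·g[(k-j) mod 5] directly, or use IDFT(DFT(f) · DFT(g)). y[0] = 3×4 + 5×4 + 3×1 + 5×1 + 2×4 = 48; y[1] = 3×4 + 5×4 + 3×4 + 5×1 + 2×1 = 51; y[2] = 3×1 + 5×4 + 3×4 + 5×4 + 2×1 = 57; y[3] = 3×1 + 5×1 + 3×4 + 5×4 + 2×4 = 48; y[4] = 3×4 + 5×1 + 3×1 + 5×4 + 2×4 = 48. Result: [48, 51, 57, 48, 48]

[48, 51, 57, 48, 48]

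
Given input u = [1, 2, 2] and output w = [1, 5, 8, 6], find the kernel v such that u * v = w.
Output length 4 = len(u) + len(v) - 1 ⇒ len(v) = 2. Solve v forward using v[k] = (w[k] - Σ_{i≥1} u[i]·v[k-i]) / u[0]: v[0] = w[0] / u[0] = 1 / 1 = 1; v[1] = (w[1] - 2×1) / u[0] = (5 - 2×1) / 1 = 3. So v = [1, 3]. Forward-check [1, 2, 2] * [1, 3]: w[0] = 1×1 = 1; w[1] = 1×3 + 2×1 = 5; w[2] = 2×3 + 2×1 = 8; w[3] = 2×3 = 6 → [1, 5, 8, 6] ✓

[1, 3]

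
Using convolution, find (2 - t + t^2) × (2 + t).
Ascending coefficients: a = [2, -1, 1], b = [2, 1]. c[0] = 2×2 = 4; c[1] = 2×1 + -1×2 = 0; c[2] = -1×1 + 1×2 = 1; c[3] = 1×1 = 1. Result coefficients: [4, 0, 1, 1] → 4 + t^2 + t^3

4 + t^2 + t^3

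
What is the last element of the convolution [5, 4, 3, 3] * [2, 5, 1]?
Use y[k] = Σ_i a[i]·b[k-i] at k=5. y[5] = 3×1 = 3

3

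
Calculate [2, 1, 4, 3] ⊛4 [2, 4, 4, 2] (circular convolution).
Use y[k] = Σ_j a[j]·b[(k-j) mod 4]. y[0] = 2×2 + 1×2 + 4×4 + 3×4 = 34; y[1] = 2×4 + 1×2 + 4×2 + 3×4 = 30; y[2] = 2×4 + 1×4 + 4×2 + 3×2 = 26; y[3] = 2×2 + 1×4 + 4×4 + 3×2 = 30. Result: [34, 30, 26, 30]

[34, 30, 26, 30]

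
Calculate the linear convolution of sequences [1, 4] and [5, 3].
y[0] = 1×5 = 5; y[1] = 1×3 + 4×5 = 23; y[2] = 4×3 = 12

[5, 23, 12]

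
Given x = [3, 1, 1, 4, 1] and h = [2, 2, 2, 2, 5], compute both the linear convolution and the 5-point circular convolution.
Linear: y_lin[0] = 3×2 = 6; y_lin[1] = 3×2 + 1×2 = 8; y_lin[2] = 3×2 + 1×2 + 1×2 = 10; y_lin[3] = 3×2 + 1×2 + 1×2 + 4×2 = 18; y_lin[4] = 3×5 + 1×2 + 1×2 + 4×2 + 1×2 = 29; y_lin[5] = 1×5 + 1×2 + 4×2 + 1×2 = 17; y_lin[6] = 1×5 + 4×2 + 1×2 = 15; y_lin[7] = 4×5 + 1×2 = 22; y_lin[8] = 1×5 = 5 → [6, 8, 10, 18, 29, 17, 15, 22, 5]. Circular (length 5): y[0] = 3×2 + 1×5 + 1×2 + 4×2 + 1×2 = 23; y[1] = 3×2 + 1×2 + 1×5 + 4×2 + 1×2 = 23; y[2] = 3×2 + 1×2 + 1×2 + 4×5 + 1×2 = 32; y[3] = 3×2 + 1×2 + 1×2 + 4×2 + 1×5 = 23; y[4] = 3×5 + 1×2 + 1×2 + 4×2 + 1×2 = 29 → [23, 23, 32, 23, 29]

Linear: [6, 8, 10, 18, 29, 17, 15, 22, 5], Circular: [23, 23, 32, 23, 29]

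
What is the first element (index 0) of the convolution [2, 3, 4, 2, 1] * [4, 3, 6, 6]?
Use y[k] = Σ_i a[i]·b[k-i] at k=0. y[0] = 2×4 = 8

8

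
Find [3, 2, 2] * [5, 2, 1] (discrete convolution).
y[0] = 3×5 = 15; y[1] = 3×2 + 2×5 = 16; y[2] = 3×1 + 2×2 + 2×5 = 17; y[3] = 2×1 + 2×2 = 6; y[4] = 2×1 = 2

[15, 16, 17, 6, 2]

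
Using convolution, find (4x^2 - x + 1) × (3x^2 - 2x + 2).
Ascending coefficients: a = [1, -1, 4], b = [2, -2, 3]. c[0] = 1×2 = 2; c[1] = 1×-2 + -1×2 = -4; c[2] = 1×3 + -1×-2 + 4×2 = 13; c[3] = -1×3 + 4×-2 = -11; c[4] = 4×3 = 12. Result coefficients: [2, -4, 13, -11, 12] → 12x^4 - 11x^3 + 13x^2 - 4x + 2

12x^4 - 11x^3 + 13x^2 - 4x + 2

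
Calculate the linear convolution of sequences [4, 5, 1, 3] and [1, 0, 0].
y[0] = 4×1 = 4; y[1] = 4×0 + 5×1 = 5; y[2] = 4×0 + 5×0 + 1×1 = 1; y[3] = 5×0 + 1×0 + 3×1 = 3; y[4] = 1×0 + 3×0 = 0; y[5] = 3×0 = 0

[4, 5, 1, 3, 0, 0]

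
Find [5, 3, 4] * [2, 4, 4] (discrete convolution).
y[0] = 5×2 = 10; y[1] = 5×4 + 3×2 = 26; y[2] = 5×4 + 3×4 + 4×2 = 40; y[3] = 3×4 + 4×4 = 28; y[4] = 4×4 = 16

[10, 26, 40, 28, 16]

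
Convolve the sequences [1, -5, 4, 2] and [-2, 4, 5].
y[0] = 1×-2 = -2; y[1] = 1×4 + -5×-2 = 14; y[2] = 1×5 + -5×4 + 4×-2 = -23; y[3] = -5×5 + 4×4 + 2×-2 = -13; y[4] = 4×5 + 2×4 = 28; y[5] = 2×5 = 10

[-2, 14, -23, -13, 28, 10]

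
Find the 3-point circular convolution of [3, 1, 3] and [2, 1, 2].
Use y[k] = Σ_j f[j]·g[(k-j) mod 3]. y[0] = 3×2 + 1×2 + 3×1 = 11; y[1] = 3×1 + 1×2 + 3×2 = 11; y[2] = 3×2 + 1×1 + 3×2 = 13. Result: [11, 11, 13]

[11, 11, 13]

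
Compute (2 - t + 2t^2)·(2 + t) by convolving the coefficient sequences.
Ascending coefficients: a = [2, -1, 2], b = [2, 1]. c[0] = 2×2 = 4; c[1] = 2×1 + -1×2 = 0; c[2] = -1×1 + 2×2 = 3; c[3] = 2×1 = 2. Result coefficients: [4, 0, 3, 2] → 4 + 3t^2 + 2t^3

4 + 3t^2 + 2t^3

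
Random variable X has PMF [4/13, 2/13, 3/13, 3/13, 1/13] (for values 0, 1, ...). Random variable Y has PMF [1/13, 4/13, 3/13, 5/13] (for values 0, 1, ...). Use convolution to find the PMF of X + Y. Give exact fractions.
P(X+Y=k) = Σ_i P(X=i)·P(Y=k-i) — a convolution of [4/13, 2/13, 3/13, 3/13, 1/13] and [1/13, 4/13, 3/13, 5/13]. P(X+Y=0) = (4/13)×(1/13) = 4/169; P(X+Y=1) = (4/13)×(4/13) + (2/13)×(1/13) = 16/169 + 2/169 = 18/169; P(X+Y=2) = (4/13)×(3/13) + (2/13)×(4/13) + (3/13)×(1/13) = 12/169 + 8/169 + 3/169 = 23/169; P(X+Y=3) = (4/13)×(5/13) + (2/13)×(3/13) + (3/13)×(4/13) + (3/13)×(1/13) = 20/169 + 6/169 + 12/169 + 3/169 = 41/169; P(X+Y=4) = (2/13)×(5/13) + (3/13)×(3/13) + (3/13)×(4/13) + (1/13)×(1/13) = 10/169 + 9/169 + 12/169 + 1/169 = 32/169; P(X+Y=5) = (3/13)×(5/13) + (3/13)×(3/13) + (1/13)×(4/13) = 15/169 + 9/169 + 4/169 = 28/169; P(X+Y=6) = (3/13)×(5/13) + (1/13)×(3/13) = 15/169 + 3/169 = 18/169; P(X+Y=7) = (1/13)×(5/13) = 5/169. PMF: [4/169, 18/169, 23/169, 41/169, 32/169, 28/169, 18/169, 5/169] (sums to 1 ✓)

[4/169, 18/169, 23/169, 41/169, 32/169, 28/169, 18/169, 5/169]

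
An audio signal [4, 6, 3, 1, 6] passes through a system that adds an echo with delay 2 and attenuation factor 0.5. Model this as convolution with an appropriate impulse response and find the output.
Direct-path + delayed-attenuated-path model → impulse response h = [1, 0, 0.5] (1 at lag 0, 0.5 at lag 2). Output y[n] = x[n] + 0.5·x[n - 2] (with x[n] = 0 outside 0..4): y[0] = 4 + 0.5×0 = 4; y[1] = 6 + 0.5×0 = 6; y[2] = 3 + 0.5×4 = 5.0; y[3] = 1 + 0.5×6 = 4.0; y[4] = 6 + 0.5×3 = 7.5; y[5] = 0 + 0.5×1 = 0.5; y[6] = 0 + 0.5×6 = 3.0. So y = [4, 6, 5.0, 4.0, 7.5, 0.5, 3.0]

[4, 6, 5.0, 4.0, 7.5, 0.5, 3.0]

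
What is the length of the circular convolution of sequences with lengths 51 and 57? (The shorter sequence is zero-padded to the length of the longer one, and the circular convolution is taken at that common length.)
Circular convolution (zero-padding the shorter input) has length max(m, n) = max(51, 57) = 57

57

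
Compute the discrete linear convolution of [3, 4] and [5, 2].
y[0] = 3×5 = 15; y[1] = 3×2 + 4×5 = 26; y[2] = 4×2 = 8

[15, 26, 8]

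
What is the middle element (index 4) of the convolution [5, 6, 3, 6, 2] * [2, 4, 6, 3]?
Use y[k] = Σ_i a[i]·b[k-i] at k=4. y[4] = 6×3 + 3×6 + 6×4 + 2×2 = 64

64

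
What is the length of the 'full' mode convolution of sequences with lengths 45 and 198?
Linear/full convolution length: m + n - 1 = 45 + 198 - 1 = 242

242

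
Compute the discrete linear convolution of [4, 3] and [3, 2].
y[0] = 4×3 = 12; y[1] = 4×2 + 3×3 = 17; y[2] = 3×2 = 6

[12, 17, 6]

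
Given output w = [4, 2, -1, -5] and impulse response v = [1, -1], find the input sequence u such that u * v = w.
Deconvolve w=[4, 2, -1, -5] by v=[1, -1]. Since v[0]=1, solve forward: u[0] = w[0] / 1 = 4; u[1] = (w[1] - 4×-1) / 1 = 6; u[2] = (w[2] - 6×-1) / 1 = 5. So u = [4, 6, 5]. Check by forward convolution: w[0] = 4×1 = 4; w[1] = 4×-1 + 6×1 = 2; w[2] = 6×-1 + 5×1 = -1; w[3] = 5×-1 = -5

[4, 6, 5]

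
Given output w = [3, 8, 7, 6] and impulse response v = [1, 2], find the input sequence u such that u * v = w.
Deconvolve w=[3, 8, 7, 6] by v=[1, 2]. Since v[0]=1, solve forward: u[0] = w[0] / 1 = 3; u[1] = (w[1] - 3×2) / 1 = 2; u[2] = (w[2] - 2×2) / 1 = 3. So u = [3, 2, 3]. Check by forward convolution: w[0] = 3×1 = 3; w[1] = 3×2 + 2×1 = 8; w[2] = 2×2 + 3×1 = 7; w[3] = 3×2 = 6

[3, 2, 3]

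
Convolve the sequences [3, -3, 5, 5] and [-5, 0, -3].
y[0] = 3×-5 = -15; y[1] = 3×0 + -3×-5 = 15; y[2] = 3×-3 + -3×0 + 5×-5 = -34; y[3] = -3×-3 + 5×0 + 5×-5 = -16; y[4] = 5×-3 + 5×0 = -15; y[5] = 5×-3 = -15

[-15, 15, -34, -16, -15, -15]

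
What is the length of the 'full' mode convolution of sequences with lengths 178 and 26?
Linear/full convolution length: m + n - 1 = 178 + 26 - 1 = 203

203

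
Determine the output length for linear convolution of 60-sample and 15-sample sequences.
Linear/full convolution length: m + n - 1 = 60 + 15 - 1 = 74

74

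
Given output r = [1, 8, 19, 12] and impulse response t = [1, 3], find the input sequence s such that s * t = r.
Deconvolve r=[1, 8, 19, 12] by t=[1, 3]. Since t[0]=1, solve forward: s[0] = r[0] / 1 = 1; s[1] = (r[1] - 1×3) / 1 = 5; s[2] = (r[2] - 5×3) / 1 = 4. So s = [1, 5, 4]. Check by forward convolution: r[0] = 1×1 = 1; r[1] = 1×3 + 5×1 = 8; r[2] = 5×3 + 4×1 = 19; r[3] = 4×3 = 12

[1, 5, 4]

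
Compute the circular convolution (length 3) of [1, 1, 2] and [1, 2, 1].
Use y[k] = Σ_j s[j]·t[(k-j) mod 3]. y[0] = 1×1 + 1×1 + 2×2 = 6; y[1] = 1×2 + 1×1 + 2×1 = 5; y[2] = 1×1 + 1×2 + 2×1 = 5. Result: [6, 5, 5]

[6, 5, 5]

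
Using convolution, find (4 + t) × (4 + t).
Ascending coefficients: a = [4, 1], b = [4, 1]. c[0] = 4×4 = 16; c[1] = 4×1 + 1×4 = 8; c[2] = 1×1 = 1. Result coefficients: [16, 8, 1] → 16 + 8t + t^2

16 + 8t + t^2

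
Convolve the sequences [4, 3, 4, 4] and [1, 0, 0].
y[0] = 4×1 = 4; y[1] = 4×0 + 3×1 = 3; y[2] = 4×0 + 3×0 + 4×1 = 4; y[3] = 3×0 + 4×0 + 4×1 = 4; y[4] = 4×0 + 4×0 = 0; y[5] = 4×0 = 0

[4, 3, 4, 4, 0, 0]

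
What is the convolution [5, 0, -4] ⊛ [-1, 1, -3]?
y[0] = 5×-1 = -5; y[1] = 5×1 + 0×-1 = 5; y[2] = 5×-3 + 0×1 + -4×-1 = -11; y[3] = 0×-3 + -4×1 = -4; y[4] = -4×-3 = 12

[-5, 5, -11, -4, 12]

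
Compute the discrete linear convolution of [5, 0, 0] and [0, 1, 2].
y[0] = 5×0 = 0; y[1] = 5×1 + 0×0 = 5; y[2] = 5×2 + 0×1 + 0×0 = 10; y[3] = 0×2 + 0×1 = 0; y[4] = 0×2 = 0

[0, 5, 10, 0, 0]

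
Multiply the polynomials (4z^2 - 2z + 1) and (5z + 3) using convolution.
Ascending coefficients: a = [1, -2, 4], b = [3, 5]. c[0] = 1×3 = 3; c[1] = 1×5 + -2×3 = -1; c[2] = -2×5 + 4×3 = 2; c[3] = 4×5 = 20. Result coefficients: [3, -1, 2, 20] → 20z^3 + 2z^2 - z + 3

20z^3 + 2z^2 - z + 3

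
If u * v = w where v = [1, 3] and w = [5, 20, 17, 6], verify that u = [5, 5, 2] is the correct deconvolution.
Forward-compute [5, 5, 2] * [1, 3]: w[0] = 5×1 = 5; w[1] = 5×3 + 5×1 = 20; w[2] = 5×3 + 2×1 = 17; w[3] = 2×3 = 6 → [5, 20, 17, 6]. Matches given w = [5, 20, 17, 6], so verified.

Verified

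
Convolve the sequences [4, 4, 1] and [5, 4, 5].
y[0] = 4×5 = 20; y[1] = 4×4 + 4×5 = 36; y[2] = 4×5 + 4×4 + 1×5 = 41; y[3] = 4×5 + 1×4 = 24; y[4] = 1×5 = 5

[20, 36, 41, 24, 5]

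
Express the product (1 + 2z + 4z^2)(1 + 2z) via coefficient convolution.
Ascending coefficients: a = [1, 2, 4], b = [1, 2]. c[0] = 1×1 = 1; c[1] = 1×2 + 2×1 = 4; c[2] = 2×2 + 4×1 = 8; c[3] = 4×2 = 8. Result coefficients: [1, 4, 8, 8] → 1 + 4z + 8z^2 + 8z^3

1 + 4z + 8z^2 + 8z^3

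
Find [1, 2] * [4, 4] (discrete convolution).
y[0] = 1×4 = 4; y[1] = 1×4 + 2×4 = 12; y[2] = 2×4 = 8

[4, 12, 8]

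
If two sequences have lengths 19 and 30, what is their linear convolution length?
Linear/full convolution length: m + n - 1 = 19 + 30 - 1 = 48

48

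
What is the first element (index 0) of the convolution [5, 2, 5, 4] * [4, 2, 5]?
Use y[k] = Σ_i a[i]·b[k-i] at k=0. y[0] = 5×4 = 20

20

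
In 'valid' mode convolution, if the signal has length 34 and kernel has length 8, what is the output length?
'Valid' mode counts only positions where the kernel fully overlaps the signal: m - n + 1 = 34 - 8 + 1 = 27

27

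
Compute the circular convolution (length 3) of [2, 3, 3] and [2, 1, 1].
Use y[k] = Σ_j x[j]·h[(k-j) mod 3]. y[0] = 2×2 + 3×1 + 3×1 = 10; y[1] = 2×1 + 3×2 + 3×1 = 11; y[2] = 2×1 + 3×1 + 3×2 = 11. Result: [10, 11, 11]

[10, 11, 11]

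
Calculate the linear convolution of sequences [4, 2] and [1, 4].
y[0] = 4×1 = 4; y[1] = 4×4 + 2×1 = 18; y[2] = 2×4 = 8

[4, 18, 8]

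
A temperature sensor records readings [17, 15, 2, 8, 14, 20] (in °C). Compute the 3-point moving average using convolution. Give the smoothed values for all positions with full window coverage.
3-point moving average kernel = [1, 1, 1]. Apply in 'valid' mode (full window coverage): avg[0] = (17 + 15 + 2) / 3 = 11.33; avg[1] = (15 + 2 + 8) / 3 = 8.33; avg[2] = (2 + 8 + 14) / 3 = 8.0; avg[3] = (8 + 14 + 20) / 3 = 14.0. Smoothed values: [11.33, 8.33, 8.0, 14.0]

[11.33, 8.33, 8.0, 14.0]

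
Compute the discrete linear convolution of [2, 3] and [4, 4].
y[0] = 2×4 = 8; y[1] = 2×4 + 3×4 = 20; y[2] = 3×4 = 12

[8, 20, 12]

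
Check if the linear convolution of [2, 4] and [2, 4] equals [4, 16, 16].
Recompute linear convolution of [2, 4] and [2, 4]: y[0] = 2×2 = 4; y[1] = 2×4 + 4×2 = 16; y[2] = 4×4 = 16 → [4, 16, 16]. Given [4, 16, 16] matches, so answer: Yes

Yes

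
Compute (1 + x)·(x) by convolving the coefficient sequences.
Ascending coefficients: a = [1, 1], b = [0, 1]. c[0] = 1×0 = 0; c[1] = 1×1 + 1×0 = 1; c[2] = 1×1 = 1. Result coefficients: [0, 1, 1] → x + x^2

x + x^2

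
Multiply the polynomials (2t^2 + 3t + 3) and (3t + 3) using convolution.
Ascending coefficients: a = [3, 3, 2], b = [3, 3]. c[0] = 3×3 = 9; c[1] = 3×3 + 3×3 = 18; c[2] = 3×3 + 2×3 = 15; c[3] = 2×3 = 6. Result coefficients: [9, 18, 15, 6] → 6t^3 + 15t^2 + 18t + 9

6t^3 + 15t^2 + 18t + 9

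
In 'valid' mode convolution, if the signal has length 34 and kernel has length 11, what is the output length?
'Valid' mode counts only positions where the kernel fully overlaps the signal: m - n + 1 = 34 - 11 + 1 = 24

24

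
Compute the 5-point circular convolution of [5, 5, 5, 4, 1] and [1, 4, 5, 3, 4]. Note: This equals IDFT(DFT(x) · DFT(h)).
Either evaluate y[k] = Σ_j x[j]·h[(k-j) mod 5] directly, or use IDFT(DFT(x) · DFT(h)). y[0] = 5×1 + 5×4 + 5×3 + 4×5 + 1×4 = 64; y[1] = 5×4 + 5×1 + 5×4 + 4×3 + 1×5 = 62; y[2] = 5×5 + 5×4 + 5×1 + 4×4 + 1×3 = 69; y[3] = 5×3 + 5×5 + 5×4 + 4×1 + 1×4 = 68; y[4] = 5×4 + 5×3 + 5×5 + 4×4 + 1×1 = 77. Result: [64, 62, 69, 68, 77]

[64, 62, 69, 68, 77]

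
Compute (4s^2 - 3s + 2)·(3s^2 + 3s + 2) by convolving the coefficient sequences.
Ascending coefficients: a = [2, -3, 4], b = [2, 3, 3]. c[0] = 2×2 = 4; c[1] = 2×3 + -3×2 = 0; c[2] = 2×3 + -3×3 + 4×2 = 5; c[3] = -3×3 + 4×3 = 3; c[4] = 4×3 = 12. Result coefficients: [4, 0, 5, 3, 12] → 12s^4 + 3s^3 + 5s^2 + 4

12s^4 + 3s^3 + 5s^2 + 4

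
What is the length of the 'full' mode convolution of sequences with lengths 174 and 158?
Linear/full convolution length: m + n - 1 = 174 + 158 - 1 = 331

331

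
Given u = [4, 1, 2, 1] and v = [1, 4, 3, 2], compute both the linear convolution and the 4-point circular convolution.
Linear: y_lin[0] = 4×1 = 4; y_lin[1] = 4×4 + 1×1 = 17; y_lin[2] = 4×3 + 1×4 + 2×1 = 18; y_lin[3] = 4×2 + 1×3 + 2×4 + 1×1 = 20; y_lin[4] = 1×2 + 2×3 + 1×4 = 12; y_lin[5] = 2×2 + 1×3 = 7; y_lin[6] = 1×2 = 2 → [4, 17, 18, 20, 12, 7, 2]. Circular (length 4): y[0] = 4×1 + 1×2 + 2×3 + 1×4 = 16; y[1] = 4×4 + 1×1 + 2×2 + 1×3 = 24; y[2] = 4×3 + 1×4 + 2×1 + 1×2 = 20; y[3] = 4×2 + 1×3 + 2×4 + 1×1 = 20 → [16, 24, 20, 20]

Linear: [4, 17, 18, 20, 12, 7, 2], Circular: [16, 24, 20, 20]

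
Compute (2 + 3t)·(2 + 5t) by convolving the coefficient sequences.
Ascending coefficients: a = [2, 3], b = [2, 5]. c[0] = 2×2 = 4; c[1] = 2×5 + 3×2 = 16; c[2] = 3×5 = 15. Result coefficients: [4, 16, 15] → 4 + 16t + 15t^2

4 + 16t + 15t^2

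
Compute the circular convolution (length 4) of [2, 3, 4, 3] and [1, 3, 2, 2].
Use y[k] = Σ_j a[j]·b[(k-j) mod 4]. y[0] = 2×1 + 3×2 + 4×2 + 3×3 = 25; y[1] = 2×3 + 3×1 + 4×2 + 3×2 = 23; y[2] = 2×2 + 3×3 + 4×1 + 3×2 = 23; y[3] = 2×2 + 3×2 + 4×3 + 3×1 = 25. Result: [25, 23, 23, 25]

[25, 23, 23, 25]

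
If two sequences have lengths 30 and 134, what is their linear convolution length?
Linear/full convolution length: m + n - 1 = 30 + 134 - 1 = 163

163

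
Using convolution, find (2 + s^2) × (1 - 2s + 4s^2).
Ascending coefficients: a = [2, 0, 1], b = [1, -2, 4]. c[0] = 2×1 = 2; c[1] = 2×-2 + 0×1 = -4; c[2] = 2×4 + 0×-2 + 1×1 = 9; c[3] = 0×4 + 1×-2 = -2; c[4] = 1×4 = 4. Result coefficients: [2, -4, 9, -2, 4] → 2 - 4s + 9s^2 - 2s^3 + 4s^4

2 - 4s + 9s^2 - 2s^3 + 4s^4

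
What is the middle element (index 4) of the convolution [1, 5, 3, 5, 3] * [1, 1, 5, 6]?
Use y[k] = Σ_i a[i]·b[k-i] at k=4. y[4] = 5×6 + 3×5 + 5×1 + 3×1 = 53

53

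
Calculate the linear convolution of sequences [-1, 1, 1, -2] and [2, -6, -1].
y[0] = -1×2 = -2; y[1] = -1×-6 + 1×2 = 8; y[2] = -1×-1 + 1×-6 + 1×2 = -3; y[3] = 1×-1 + 1×-6 + -2×2 = -11; y[4] = 1×-1 + -2×-6 = 11; y[5] = -2×-1 = 2

[-2, 8, -3, -11, 11, 2]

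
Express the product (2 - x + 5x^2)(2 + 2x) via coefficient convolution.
Ascending coefficients: a = [2, -1, 5], b = [2, 2]. c[0] = 2×2 = 4; c[1] = 2×2 + -1×2 = 2; c[2] = -1×2 + 5×2 = 8; c[3] = 5×2 = 10. Result coefficients: [4, 2, 8, 10] → 4 + 2x + 8x^2 + 10x^3

4 + 2x + 8x^2 + 10x^3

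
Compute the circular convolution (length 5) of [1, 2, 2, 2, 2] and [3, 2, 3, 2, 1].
Use y[k] = Σ_j a[j]·b[(k-j) mod 5]. y[0] = 1×3 + 2×1 + 2×2 + 2×3 + 2×2 = 19; y[1] = 1×2 + 2×3 + 2×1 + 2×2 + 2×3 = 20; y[2] = 1×3 + 2×2 + 2×3 + 2×1 + 2×2 = 19; y[3] = 1×2 + 2×3 + 2×2 + 2×3 + 2×1 = 20; y[4] = 1×1 + 2×2 + 2×3 + 2×2 + 2×3 = 21. Result: [19, 20, 19, 20, 21]

[19, 20, 19, 20, 21]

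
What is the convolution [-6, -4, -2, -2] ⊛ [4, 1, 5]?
y[0] = -6×4 = -24; y[1] = -6×1 + -4×4 = -22; y[2] = -6×5 + -4×1 + -2×4 = -42; y[3] = -4×5 + -2×1 + -2×4 = -30; y[4] = -2×5 + -2×1 = -12; y[5] = -2×5 = -10

[-24, -22, -42, -30, -12, -10]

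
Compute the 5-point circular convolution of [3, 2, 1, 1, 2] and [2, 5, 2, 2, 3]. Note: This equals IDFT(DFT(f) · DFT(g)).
Either evaluate y[k] = Σ_j f[j]·g[(k-j) mod 5] directly, or use IDFT(DFT(f) · DFT(g)). y[0] = 3×2 + 2×3 + 1×2 + 1×2 + 2×5 = 26; y[1] = 3×5 + 2×2 + 1×3 + 1×2 + 2×2 = 28; y[2] = 3×2 + 2×5 + 1×2 + 1×3 + 2×2 = 25; y[3] = 3×2 + 2×2 + 1×5 + 1×2 + 2×3 = 23; y[4] = 3×3 + 2×2 + 1×2 + 1×5 + 2×2 = 24. Result: [26, 28, 25, 23, 24]

[26, 28, 25, 23, 24]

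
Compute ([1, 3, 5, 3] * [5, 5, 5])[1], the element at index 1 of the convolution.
Use y[k] = Σ_i a[i]·b[k-i] at k=1. y[1] = 1×5 + 3×5 = 20

20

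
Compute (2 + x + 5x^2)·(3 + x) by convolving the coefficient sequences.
Ascending coefficients: a = [2, 1, 5], b = [3, 1]. c[0] = 2×3 = 6; c[1] = 2×1 + 1×3 = 5; c[2] = 1×1 + 5×3 = 16; c[3] = 5×1 = 5. Result coefficients: [6, 5, 16, 5] → 6 + 5x + 16x^2 + 5x^3

6 + 5x + 16x^2 + 5x^3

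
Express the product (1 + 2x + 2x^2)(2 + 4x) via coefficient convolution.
Ascending coefficients: a = [1, 2, 2], b = [2, 4]. c[0] = 1×2 = 2; c[1] = 1×4 + 2×2 = 8; c[2] = 2×4 + 2×2 = 12; c[3] = 2×4 = 8. Result coefficients: [2, 8, 12, 8] → 2 + 8x + 12x^2 + 8x^3

2 + 8x + 12x^2 + 8x^3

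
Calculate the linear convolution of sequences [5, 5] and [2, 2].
y[0] = 5×2 = 10; y[1] = 5×2 + 5×2 = 20; y[2] = 5×2 = 10

[10, 20, 10]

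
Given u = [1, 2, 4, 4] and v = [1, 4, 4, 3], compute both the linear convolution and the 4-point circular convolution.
Linear: y_lin[0] = 1×1 = 1; y_lin[1] = 1×4 + 2×1 = 6; y_lin[2] = 1×4 + 2×4 + 4×1 = 16; y_lin[3] = 1×3 + 2×4 + 4×4 + 4×1 = 31; y_lin[4] = 2×3 + 4×4 + 4×4 = 38; y_lin[5] = 4×3 + 4×4 = 28; y_lin[6] = 4×3 = 12 → [1, 6, 16, 31, 38, 28, 12]. Circular (length 4): y[0] = 1×1 + 2×3 + 4×4 + 4×4 = 39; y[1] = 1×4 + 2×1 + 4×3 + 4×4 = 34; y[2] = 1×4 + 2×4 + 4×1 + 4×3 = 28; y[3] = 1×3 + 2×4 + 4×4 + 4×1 = 31 → [39, 34, 28, 31]

Linear: [1, 6, 16, 31, 38, 28, 12], Circular: [39, 34, 28, 31]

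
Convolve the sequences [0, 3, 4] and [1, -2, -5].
y[0] = 0×1 = 0; y[1] = 0×-2 + 3×1 = 3; y[2] = 0×-5 + 3×-2 + 4×1 = -2; y[3] = 3×-5 + 4×-2 = -23; y[4] = 4×-5 = -20

[0, 3, -2, -23, -20]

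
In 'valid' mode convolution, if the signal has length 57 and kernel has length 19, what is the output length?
'Valid' mode counts only positions where the kernel fully overlaps the signal: m - n + 1 = 57 - 19 + 1 = 39

39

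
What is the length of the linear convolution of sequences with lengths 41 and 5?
Linear/full convolution length: m + n - 1 = 41 + 5 - 1 = 45

45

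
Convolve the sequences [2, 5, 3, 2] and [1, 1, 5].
y[0] = 2×1 = 2; y[1] = 2×1 + 5×1 = 7; y[2] = 2×5 + 5×1 + 3×1 = 18; y[3] = 5×5 + 3×1 + 2×1 = 30; y[4] = 3×5 + 2×1 = 17; y[5] = 2×5 = 10

[2, 7, 18, 30, 17, 10]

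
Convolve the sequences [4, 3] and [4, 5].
y[0] = 4×4 = 16; y[1] = 4×5 + 3×4 = 32; y[2] = 3×5 = 15

[16, 32, 15]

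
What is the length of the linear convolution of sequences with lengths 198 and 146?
Linear/full convolution length: m + n - 1 = 198 + 146 - 1 = 343

343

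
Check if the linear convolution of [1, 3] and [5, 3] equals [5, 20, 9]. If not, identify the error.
Recompute linear convolution of [1, 3] and [5, 3]: y[0] = 1×5 = 5; y[1] = 1×3 + 3×5 = 18; y[2] = 3×3 = 9 → [5, 18, 9]. Compare to given [5, 20, 9]: they differ at index 1: given 20, correct 18, so answer: No

No. Error at index 1: given 20, correct 18.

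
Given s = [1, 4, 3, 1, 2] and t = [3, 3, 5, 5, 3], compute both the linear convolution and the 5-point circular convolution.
Linear: y_lin[0] = 1×3 = 3; y_lin[1] = 1×3 + 4×3 = 15; y_lin[2] = 1×5 + 4×3 + 3×3 = 26; y_lin[3] = 1×5 + 4×5 + 3×3 + 1×3 = 37; y_lin[4] = 1×3 + 4×5 + 3×5 + 1×3 + 2×3 = 47; y_lin[5] = 4×3 + 3×5 + 1×5 + 2×3 = 38; y_lin[6] = 3×3 + 1×5 + 2×5 = 24; y_lin[7] = 1×3 + 2×5 = 13; y_lin[8] = 2×3 = 6 → [3, 15, 26, 37, 47, 38, 24, 13, 6]. Circular (length 5): y[0] = 1×3 + 4×3 + 3×5 + 1×5 + 2×3 = 41; y[1] = 1×3 + 4×3 + 3×3 + 1×5 + 2×5 = 39; y[2] = 1×5 + 4×3 + 3×3 + 1×3 + 2×5 = 39; y[3] = 1×5 + 4×5 + 3×3 + 1×3 + 2×3 = 43; y[4] = 1×3 + 4×5 + 3×5 + 1×3 + 2×3 = 47 → [41, 39, 39, 43, 47]

Linear: [3, 15, 26, 37, 47, 38, 24, 13, 6], Circular: [41, 39, 39, 43, 47]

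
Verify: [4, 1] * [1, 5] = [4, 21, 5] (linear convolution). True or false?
Recompute linear convolution of [4, 1] and [1, 5]: y[0] = 4×1 = 4; y[1] = 4×5 + 1×1 = 21; y[2] = 1×5 = 5 → [4, 21, 5]. Given [4, 21, 5] matches, so answer: Yes

Yes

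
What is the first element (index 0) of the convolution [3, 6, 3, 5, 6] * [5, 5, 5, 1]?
Use y[k] = Σ_i a[i]·b[k-i] at k=0. y[0] = 3×5 = 15

15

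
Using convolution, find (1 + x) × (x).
Ascending coefficients: a = [1, 1], b = [0, 1]. c[0] = 1×0 = 0; c[1] = 1×1 + 1×0 = 1; c[2] = 1×1 = 1. Result coefficients: [0, 1, 1] → x + x^2

x + x^2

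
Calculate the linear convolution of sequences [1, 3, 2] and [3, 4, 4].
y[0] = 1×3 = 3; y[1] = 1×4 + 3×3 = 13; y[2] = 1×4 + 3×4 + 2×3 = 22; y[3] = 3×4 + 2×4 = 20; y[4] = 2×4 = 8

[3, 13, 22, 20, 8]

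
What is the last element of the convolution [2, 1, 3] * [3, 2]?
Use y[k] = Σ_i a[i]·b[k-i] at k=3. y[3] = 3×2 = 6

6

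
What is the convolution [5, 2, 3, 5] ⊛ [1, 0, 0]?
y[0] = 5×1 = 5; y[1] = 5×0 + 2×1 = 2; y[2] = 5×0 + 2×0 + 3×1 = 3; y[3] = 2×0 + 3×0 + 5×1 = 5; y[4] = 3×0 + 5×0 = 0; y[5] = 5×0 = 0

[5, 2, 3, 5, 0, 0]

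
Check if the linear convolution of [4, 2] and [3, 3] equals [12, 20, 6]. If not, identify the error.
Recompute linear convolution of [4, 2] and [3, 3]: y[0] = 4×3 = 12; y[1] = 4×3 + 2×3 = 18; y[2] = 2×3 = 6 → [12, 18, 6]. Compare to given [12, 20, 6]: they differ at index 1: given 20, correct 18, so answer: No

No. Error at index 1: given 20, correct 18.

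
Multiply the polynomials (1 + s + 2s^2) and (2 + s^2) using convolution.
Ascending coefficients: a = [1, 1, 2], b = [2, 0, 1]. c[0] = 1×2 = 2; c[1] = 1×0 + 1×2 = 2; c[2] = 1×1 + 1×0 + 2×2 = 5; c[3] = 1×1 + 2×0 = 1; c[4] = 2×1 = 2. Result coefficients: [2, 2, 5, 1, 2] → 2 + 2s + 5s^2 + s^3 + 2s^4

2 + 2s + 5s^2 + s^3 + 2s^4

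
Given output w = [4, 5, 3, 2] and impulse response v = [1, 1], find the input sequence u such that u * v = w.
Deconvolve w=[4, 5, 3, 2] by v=[1, 1]. Since v[0]=1, solve forward: u[0] = w[0] / 1 = 4; u[1] = (w[1] - 4×1) / 1 = 1; u[2] = (w[2] - 1×1) / 1 = 2. So u = [4, 1, 2]. Check by forward convolution: w[0] = 4×1 = 4; w[1] = 4×1 + 1×1 = 5; w[2] = 1×1 + 2×1 = 3; w[3] = 2×1 = 2

[4, 1, 2]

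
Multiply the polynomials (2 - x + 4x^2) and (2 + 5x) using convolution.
Ascending coefficients: a = [2, -1, 4], b = [2, 5]. c[0] = 2×2 = 4; c[1] = 2×5 + -1×2 = 8; c[2] = -1×5 + 4×2 = 3; c[3] = 4×5 = 20. Result coefficients: [4, 8, 3, 20] → 4 + 8x + 3x^2 + 20x^3

4 + 8x + 3x^2 + 20x^3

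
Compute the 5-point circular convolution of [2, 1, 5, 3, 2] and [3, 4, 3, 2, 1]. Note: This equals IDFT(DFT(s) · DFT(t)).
Either evaluate y[k] = Σ_j s[j]·t[(k-j) mod 5] directly, or use IDFT(DFT(s) · DFT(t)). y[0] = 2×3 + 1×1 + 5×2 + 3×3 + 2×4 = 34; y[1] = 2×4 + 1×3 + 5×1 + 3×2 + 2×3 = 28; y[2] = 2×3 + 1×4 + 5×3 + 3×1 + 2×2 = 32; y[3] = 2×2 + 1×3 + 5×4 + 3×3 + 2×1 = 38; y[4] = 2×1 + 1×2 + 5×3 + 3×4 + 2×3 = 37. Result: [34, 28, 32, 38, 37]

[34, 28, 32, 38, 37]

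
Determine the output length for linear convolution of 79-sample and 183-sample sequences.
Linear/full convolution length: m + n - 1 = 79 + 183 - 1 = 261

261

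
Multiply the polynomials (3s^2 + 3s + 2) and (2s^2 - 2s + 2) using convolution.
Ascending coefficients: a = [2, 3, 3], b = [2, -2, 2]. c[0] = 2×2 = 4; c[1] = 2×-2 + 3×2 = 2; c[2] = 2×2 + 3×-2 + 3×2 = 4; c[3] = 3×2 + 3×-2 = 0; c[4] = 3×2 = 6. Result coefficients: [4, 2, 4, 0, 6] → 6s^4 + 4s^2 + 2s + 4

6s^4 + 4s^2 + 2s + 4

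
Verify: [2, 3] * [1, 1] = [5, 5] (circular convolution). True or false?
Recompute circular convolution of [2, 3] and [1, 1]: y[0] = 2×1 + 3×1 = 5; y[1] = 2×1 + 3×1 = 5 → [5, 5]. Given [5, 5] matches, so answer: Yes

Yes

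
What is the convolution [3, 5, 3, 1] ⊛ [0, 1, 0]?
y[0] = 3×0 = 0; y[1] = 3×1 + 5×0 = 3; y[2] = 3×0 + 5×1 + 3×0 = 5; y[3] = 5×0 + 3×1 + 1×0 = 3; y[4] = 3×0 + 1×1 = 1; y[5] = 1×0 = 0

[0, 3, 5, 3, 1, 0]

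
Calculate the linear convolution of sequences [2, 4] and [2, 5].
y[0] = 2×2 = 4; y[1] = 2×5 + 4×2 = 18; y[2] = 4×5 = 20

[4, 18, 20]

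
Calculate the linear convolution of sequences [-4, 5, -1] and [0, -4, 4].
y[0] = -4×0 = 0; y[1] = -4×-4 + 5×0 = 16; y[2] = -4×4 + 5×-4 + -1×0 = -36; y[3] = 5×4 + -1×-4 = 24; y[4] = -1×4 = -4

[0, 16, -36, 24, -4]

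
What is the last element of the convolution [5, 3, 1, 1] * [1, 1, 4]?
Use y[k] = Σ_i a[i]·b[k-i] at k=5. y[5] = 1×4 = 4

4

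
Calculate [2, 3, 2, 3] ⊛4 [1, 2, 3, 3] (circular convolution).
Use y[k] = Σ_j a[j]·b[(k-j) mod 4]. y[0] = 2×1 + 3×3 + 2×3 + 3×2 = 23; y[1] = 2×2 + 3×1 + 2×3 + 3×3 = 22; y[2] = 2×3 + 3×2 + 2×1 + 3×3 = 23; y[3] = 2×3 + 3×3 + 2×2 + 3×1 = 22. Result: [23, 22, 23, 22]

[23, 22, 23, 22]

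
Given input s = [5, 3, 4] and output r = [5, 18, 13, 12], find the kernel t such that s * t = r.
Output length 4 = len(s) + len(t) - 1 ⇒ len(t) = 2. Solve t forward using t[k] = (r[k] - Σ_{i≥1} s[i]·t[k-i]) / s[0]: t[0] = r[0] / s[0] = 5 / 5 = 1; t[1] = (r[1] - 3×1) / s[0] = (18 - 3×1) / 5 = 3. So t = [1, 3]. Forward-check [5, 3, 4] * [1, 3]: r[0] = 5×1 = 5; r[1] = 5×3 + 3×1 = 18; r[2] = 3×3 + 4×1 = 13; r[3] = 4×3 = 12 → [5, 18, 13, 12] ✓

[1, 3]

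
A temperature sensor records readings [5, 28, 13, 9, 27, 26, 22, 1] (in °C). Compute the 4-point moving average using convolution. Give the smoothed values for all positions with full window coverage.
4-point moving average kernel = [1, 1, 1, 1]. Apply in 'valid' mode (full window coverage): avg[0] = (5 + 28 + 13 + 9) / 4 = 13.75; avg[1] = (28 + 13 + 9 + 27) / 4 = 19.25; avg[2] = (13 + 9 + 27 + 26) / 4 = 18.75; avg[3] = (9 + 27 + 26 + 22) / 4 = 21.0; avg[4] = (27 + 26 + 22 + 1) / 4 = 19.0. Smoothed values: [13.75, 19.25, 18.75, 21.0, 19.0]

[13.75, 19.25, 18.75, 21.0, 19.0]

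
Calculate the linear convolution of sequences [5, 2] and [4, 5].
y[0] = 5×4 = 20; y[1] = 5×5 + 2×4 = 33; y[2] = 2×5 = 10

[20, 33, 10]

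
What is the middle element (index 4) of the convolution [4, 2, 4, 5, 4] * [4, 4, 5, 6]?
Use y[k] = Σ_i a[i]·b[k-i] at k=4. y[4] = 2×6 + 4×5 + 5×4 + 4×4 = 68

68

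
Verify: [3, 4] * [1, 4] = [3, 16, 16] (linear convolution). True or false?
Recompute linear convolution of [3, 4] and [1, 4]: y[0] = 3×1 = 3; y[1] = 3×4 + 4×1 = 16; y[2] = 4×4 = 16 → [3, 16, 16]. Given [3, 16, 16] matches, so answer: Yes

Yes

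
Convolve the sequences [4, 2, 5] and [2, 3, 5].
y[0] = 4×2 = 8; y[1] = 4×3 + 2×2 = 16; y[2] = 4×5 + 2×3 + 5×2 = 36; y[3] = 2×5 + 5×3 = 25; y[4] = 5×5 = 25

[8, 16, 36, 25, 25]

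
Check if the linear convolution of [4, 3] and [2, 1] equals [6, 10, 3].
Recompute linear convolution of [4, 3] and [2, 1]: y[0] = 4×2 = 8; y[1] = 4×1 + 3×2 = 10; y[2] = 3×1 = 3 → [8, 10, 3]. Compare to given [6, 10, 3]: they differ at index 0: given 6, correct 8, so answer: No

No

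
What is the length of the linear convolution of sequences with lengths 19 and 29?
Linear/full convolution length: m + n - 1 = 19 + 29 - 1 = 47

47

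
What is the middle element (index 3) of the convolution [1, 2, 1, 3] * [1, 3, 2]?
Use y[k] = Σ_i a[i]·b[k-i] at k=3. y[3] = 2×2 + 1×3 + 3×1 = 10

10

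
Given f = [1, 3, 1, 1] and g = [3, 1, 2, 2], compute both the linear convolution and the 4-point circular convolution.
Linear: y_lin[0] = 1×3 = 3; y_lin[1] = 1×1 + 3×3 = 10; y_lin[2] = 1×2 + 3×1 + 1×3 = 8; y_lin[3] = 1×2 + 3×2 + 1×1 + 1×3 = 12; y_lin[4] = 3×2 + 1×2 + 1×1 = 9; y_lin[5] = 1×2 + 1×2 = 4; y_lin[6] = 1×2 = 2 → [3, 10, 8, 12, 9, 4, 2]. Circular (length 4): y[0] = 1×3 + 3×2 + 1×2 + 1×1 = 12; y[1] = 1×1 + 3×3 + 1×2 + 1×2 = 14; y[2] = 1×2 + 3×1 + 1×3 + 1×2 = 10; y[3] = 1×2 + 3×2 + 1×1 + 1×3 = 12 → [12, 14, 10, 12]

Linear: [3, 10, 8, 12, 9, 4, 2], Circular: [12, 14, 10, 12]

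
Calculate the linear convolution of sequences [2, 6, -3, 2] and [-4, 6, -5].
y[0] = 2×-4 = -8; y[1] = 2×6 + 6×-4 = -12; y[2] = 2×-5 + 6×6 + -3×-4 = 38; y[3] = 6×-5 + -3×6 + 2×-4 = -56; y[4] = -3×-5 + 2×6 = 27; y[5] = 2×-5 = -10

[-8, -12, 38, -56, 27, -10]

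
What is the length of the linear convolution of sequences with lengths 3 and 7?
Linear/full convolution length: m + n - 1 = 3 + 7 - 1 = 9

9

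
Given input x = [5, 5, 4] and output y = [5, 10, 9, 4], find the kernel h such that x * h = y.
Output length 4 = len(x) + len(h) - 1 ⇒ len(h) = 2. Solve h forward using h[k] = (y[k] - Σ_{i≥1} x[i]·h[k-i]) / x[0]: h[0] = y[0] / x[0] = 5 / 5 = 1; h[1] = (y[1] - 5×1) / x[0] = (10 - 5×1) / 5 = 1. So h = [1, 1]. Forward-check [5, 5, 4] * [1, 1]: y[0] = 5×1 = 5; y[1] = 5×1 + 5×1 = 10; y[2] = 5×1 + 4×1 = 9; y[3] = 4×1 = 4 → [5, 10, 9, 4] ✓

[1, 1]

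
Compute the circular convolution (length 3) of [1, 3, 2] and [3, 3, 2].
Use y[k] = Σ_j u[j]·v[(k-j) mod 3]. y[0] = 1×3 + 3×2 + 2×3 = 15; y[1] = 1×3 + 3×3 + 2×2 = 16; y[2] = 1×2 + 3×3 + 2×3 = 17. Result: [15, 16, 17]

[15, 16, 17]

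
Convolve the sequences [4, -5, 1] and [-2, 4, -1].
y[0] = 4×-2 = -8; y[1] = 4×4 + -5×-2 = 26; y[2] = 4×-1 + -5×4 + 1×-2 = -26; y[3] = -5×-1 + 1×4 = 9; y[4] = 1×-1 = -1

[-8, 26, -26, 9, -1]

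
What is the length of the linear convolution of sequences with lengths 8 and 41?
Linear/full convolution length: m + n - 1 = 8 + 41 - 1 = 48

48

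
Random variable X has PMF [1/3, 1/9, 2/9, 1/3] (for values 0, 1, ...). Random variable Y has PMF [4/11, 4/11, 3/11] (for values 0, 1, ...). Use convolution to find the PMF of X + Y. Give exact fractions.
P(X+Y=k) = Σ_i P(X=i)·P(Y=k-i) — a convolution of [1/3, 1/9, 2/9, 1/3] and [4/11, 4/11, 3/11]. P(X+Y=0) = (1/3)×(4/11) = 4/33; P(X+Y=1) = (1/3)×(4/11) + (1/9)×(4/11) = 4/33 + 4/99 = 16/99; P(X+Y=2) = (1/3)×(3/11) + (1/9)×(4/11) + (2/9)×(4/11) = 1/11 + 4/99 + 8/99 = 7/33; P(X+Y=3) = (1/9)×(3/11) + (2/9)×(4/11) + (1/3)×(4/11) = 1/33 + 8/99 + 4/33 = 23/99; P(X+Y=4) = (2/9)×(3/11) + (1/3)×(4/11) = 2/33 + 4/33 = 2/11; P(X+Y=5) = (1/3)×(3/11) = 1/11. PMF: [4/33, 16/99, 7/33, 23/99, 2/11, 1/11] (sums to 1 ✓)

[4/33, 16/99, 7/33, 23/99, 2/11, 1/11]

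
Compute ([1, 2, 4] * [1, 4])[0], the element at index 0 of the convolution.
Use y[k] = Σ_i a[i]·b[k-i] at k=0. y[0] = 1×1 = 1

1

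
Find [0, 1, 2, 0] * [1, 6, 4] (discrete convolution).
y[0] = 0×1 = 0; y[1] = 0×6 + 1×1 = 1; y[2] = 0×4 + 1×6 + 2×1 = 8; y[3] = 1×4 + 2×6 + 0×1 = 16; y[4] = 2×4 + 0×6 = 8; y[5] = 0×4 = 0

[0, 1, 8, 16, 8, 0]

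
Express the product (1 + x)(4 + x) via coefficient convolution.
Ascending coefficients: a = [1, 1], b = [4, 1]. c[0] = 1×4 = 4; c[1] = 1×1 + 1×4 = 5; c[2] = 1×1 = 1. Result coefficients: [4, 5, 1] → 4 + 5x + x^2

4 + 5x + x^2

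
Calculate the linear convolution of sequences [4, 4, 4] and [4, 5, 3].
y[0] = 4×4 = 16; y[1] = 4×5 + 4×4 = 36; y[2] = 4×3 + 4×5 + 4×4 = 48; y[3] = 4×3 + 4×5 = 32; y[4] = 4×3 = 12

[16, 36, 48, 32, 12]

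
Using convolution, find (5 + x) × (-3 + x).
Ascending coefficients: a = [5, 1], b = [-3, 1]. c[0] = 5×-3 = -15; c[1] = 5×1 + 1×-3 = 2; c[2] = 1×1 = 1. Result coefficients: [-15, 2, 1] → -15 + 2x + x^2

-15 + 2x + x^2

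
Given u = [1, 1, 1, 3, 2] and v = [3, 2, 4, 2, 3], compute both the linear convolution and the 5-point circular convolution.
Linear: y_lin[0] = 1×3 = 3; y_lin[1] = 1×2 + 1×3 = 5; y_lin[2] = 1×4 + 1×2 + 1×3 = 9; y_lin[3] = 1×2 + 1×4 + 1×2 + 3×3 = 17; y_lin[4] = 1×3 + 1×2 + 1×4 + 3×2 + 2×3 = 21; y_lin[5] = 1×3 + 1×2 + 3×4 + 2×2 = 21; y_lin[6] = 1×3 + 3×2 + 2×4 = 17; y_lin[7] = 3×3 + 2×2 = 13; y_lin[8] = 2×3 = 6 → [3, 5, 9, 17, 21, 21, 17, 13, 6]. Circular (length 5): y[0] = 1×3 + 1×3 + 1×2 + 3×4 + 2×2 = 24; y[1] = 1×2 + 1×3 + 1×3 + 3×2 + 2×4 = 22; y[2] = 1×4 + 1×2 + 1×3 + 3×3 + 2×2 = 22; y[3] = 1×2 + 1×4 + 1×2 + 3×3 + 2×3 = 23; y[4] = 1×3 + 1×2 + 1×4 + 3×2 + 2×3 = 21 → [24, 22, 22, 23, 21]

Linear: [3, 5, 9, 17, 21, 21, 17, 13, 6], Circular: [24, 22, 22, 23, 21]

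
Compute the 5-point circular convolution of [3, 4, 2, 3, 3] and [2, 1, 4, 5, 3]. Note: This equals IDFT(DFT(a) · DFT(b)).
Either evaluate y[k] = Σ_j a[j]·b[(k-j) mod 5] directly, or use IDFT(DFT(a) · DFT(b)). y[0] = 3×2 + 4×3 + 2×5 + 3×4 + 3×1 = 43; y[1] = 3×1 + 4×2 + 2×3 + 3×5 + 3×4 = 44; y[2] = 3×4 + 4×1 + 2×2 + 3×3 + 3×5 = 44; y[3] = 3×5 + 4×4 + 2×1 + 3×2 + 3×3 = 48; y[4] = 3×3 + 4×5 + 2×4 + 3×1 + 3×2 = 46. Result: [43, 44, 44, 48, 46]

[43, 44, 44, 48, 46]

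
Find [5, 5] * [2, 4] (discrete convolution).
y[0] = 5×2 = 10; y[1] = 5×4 + 5×2 = 30; y[2] = 5×4 = 20

[10, 30, 20]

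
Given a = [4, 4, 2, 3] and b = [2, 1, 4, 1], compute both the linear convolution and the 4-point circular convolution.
Linear: y_lin[0] = 4×2 = 8; y_lin[1] = 4×1 + 4×2 = 12; y_lin[2] = 4×4 + 4×1 + 2×2 = 24; y_lin[3] = 4×1 + 4×4 + 2×1 + 3×2 = 28; y_lin[4] = 4×1 + 2×4 + 3×1 = 15; y_lin[5] = 2×1 + 3×4 = 14; y_lin[6] = 3×1 = 3 → [8, 12, 24, 28, 15, 14, 3]. Circular (length 4): y[0] = 4×2 + 4×1 + 2×4 + 3×1 = 23; y[1] = 4×1 + 4×2 + 2×1 + 3×4 = 26; y[2] = 4×4 + 4×1 + 2×2 + 3×1 = 27; y[3] = 4×1 + 4×4 + 2×1 + 3×2 = 28 → [23, 26, 27, 28]

Linear: [8, 12, 24, 28, 15, 14, 3], Circular: [23, 26, 27, 28]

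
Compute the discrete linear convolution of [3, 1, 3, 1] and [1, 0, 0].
y[0] = 3×1 = 3; y[1] = 3×0 + 1×1 = 1; y[2] = 3×0 + 1×0 + 3×1 = 3; y[3] = 1×0 + 3×0 + 1×1 = 1; y[4] = 3×0 + 1×0 = 0; y[5] = 1×0 = 0

[3, 1, 3, 1, 0, 0]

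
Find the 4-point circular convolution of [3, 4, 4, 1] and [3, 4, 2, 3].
Use y[k] = Σ_j f[j]·g[(k-j) mod 4]. y[0] = 3×3 + 4×3 + 4×2 + 1×4 = 33; y[1] = 3×4 + 4×3 + 4×3 + 1×2 = 38; y[2] = 3×2 + 4×4 + 4×3 + 1×3 = 37; y[3] = 3×3 + 4×2 + 4×4 + 1×3 = 36. Result: [33, 38, 37, 36]

[33, 38, 37, 36]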